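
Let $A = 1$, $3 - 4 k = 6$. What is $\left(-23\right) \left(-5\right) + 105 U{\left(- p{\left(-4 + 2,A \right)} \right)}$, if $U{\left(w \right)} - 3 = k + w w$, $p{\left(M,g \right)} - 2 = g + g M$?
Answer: $\frac{1825}{4} \approx 456.25$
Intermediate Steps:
$k = - \frac{3}{4}$ ($k = \frac{3}{4} - \frac{3}{2} = - \frac{3}{4} \approx -0.75$)
$p{\left(M,g \right)} = 2 + g + M g$ ($p{\left(M,g \right)} = 2 + \left(g + g M\right) = 2 + \left(g + M g\right) = 2 + g + M g$)
$U{\left(w \right)} = \frac{9}{4} + w^{2}$ ($U{\left(w \right)} = 3 + \left(- \frac{3}{4} + w w\right) = 3 + \left(- \frac{3}{4} + w^{2}\right) = \frac{9}{4} + w^{2}$)
$\left(-23\right) \left(-5\right) + 105 U{\left(- p{\left(-4 + 2,A \right)} \right)} = \left(-23\right) \left(-5\right) + 105 \left(\frac{9}{4} + \left(- (2 + 1 + \left(-4 + 2\right) 1)\right)^{2}\right) = 115 + 105 \left(\frac{9}{4} + \left(- (2 + 1 - 2)\right)^{2}\right) = 115 + 105 \left(\frac{9}{4} + \left(\left(-1\right) 1\right)^{2}\right) = 115 + 105 \left(\frac{9}{4} + \left(-1\right)^{2}\right) = 115 + 105 \left(\frac{9}{4} + 1\right) = 115 + 105 \cdot \frac{13}{4} = 115 + \frac{1365}{4} = \frac{1825}{4}$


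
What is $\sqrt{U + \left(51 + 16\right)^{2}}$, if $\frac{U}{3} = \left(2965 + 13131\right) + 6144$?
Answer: $\sqrt{71209} \approx 266.85$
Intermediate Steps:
$U = 66720$ ($U = 3 \left(\left(2965 + 13131\right) + 6144\right) = 3 \left(16096 + 6144\right) = 3 \cdot 22240 = 66720$)
$\sqrt{U + \left(51 + 16\right)^{2}} = \sqrt{66720 + \left(51 + 16\right)^{2}} = \sqrt{66720 + 67^{2}} = \sqrt{66720 + 4489} = \sqrt{71209}$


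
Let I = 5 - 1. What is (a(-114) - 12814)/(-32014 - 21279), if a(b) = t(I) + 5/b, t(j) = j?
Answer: 1460345/6075402 ≈ 0.24037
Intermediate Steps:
I = 4
a(b) = 4 + 5/b
(a(-114) - 12814)/(-32014 - 21279) = ((4 + 5/(-114)) - 12814)/(-32014 - 21279) = ((4 + 5*(-1/114)) - 12814)/(-53293) = ((4 - 5/114) - 12814)*(-1/53293) = (451/114 - 12814)*(-1/53293) = -1460345/114*(-1/53293) = 1460345/6075402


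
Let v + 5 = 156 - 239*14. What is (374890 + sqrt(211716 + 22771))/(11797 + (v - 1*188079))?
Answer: -374890/179477 - sqrt(234487)/179477 ≈ -2.0915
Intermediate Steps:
v = -3195 (v = -5 + (156 - 239*14) = -5 + (156 - 3346) = -5 - 3190 = -3195)
(374890 + sqrt(211716 + 22771))/(11797 + (v - 1*188079)) = (374890 + sqrt(211716 + 22771))/(11797 + (-3195 - 1*188079)) = (374890 + sqrt(234487))/(11797 + (-3195 - 188079)) = (374890 + sqrt(234487))/(11797 - 191274) = (374890 + sqrt(234487))/(-179477) = (374890 + sqrt(234487))*(-1/179477) = -374890/179477 - sqrt(234487)/179477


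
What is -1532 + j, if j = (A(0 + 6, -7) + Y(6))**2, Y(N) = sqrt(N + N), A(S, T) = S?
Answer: -1484 + 24*sqrt(3) ≈ -1442.4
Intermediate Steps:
Y(N) = sqrt(2)*sqrt(N) (Y(N) = sqrt(2*N) = sqrt(2)*sqrt(N))
j = (6 + 2*sqrt(3))**2 (j = ((0 + 6) + sqrt(2)*sqrt(6))**2 = (6 + 2*sqrt(3))**2 ≈ 89.569)
-1532 + j = -1532 + (48 + 24*sqrt(3)) = -1484 + 24*sqrt(3)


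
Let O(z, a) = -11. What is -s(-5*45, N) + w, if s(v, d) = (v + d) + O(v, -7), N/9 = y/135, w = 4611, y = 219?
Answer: 24162/5 ≈ 4832.4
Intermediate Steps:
N = 73/5 (N = 9*(219/135) = 9*(219*(1/135)) = 9*(73/45) = 73/5 ≈ 14.600)
s(v, d) = -11 + d + v (s(v, d) = (v + d) - 11 = (d + v) - 11 = -11 + d + v)
-s(-5*45, N) + w = -(-11 + 73/5 - 5*45) + 4611 = -(-11 + 73/5 - 225) + 4611 = -1*(-1107/5) + 4611 = 1107/5 + 4611 = 24162/5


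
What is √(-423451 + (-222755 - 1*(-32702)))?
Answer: 8*I*√9586 ≈ 783.26*I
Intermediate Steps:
√(-423451 + (-222755 - 1*(-32702))) = √(-423451 + (-222755 + 32702)) = √(-423451 - 190053) = √(-613504) = 8*I*√9586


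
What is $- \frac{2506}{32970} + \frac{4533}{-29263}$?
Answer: $- \frac{15913292}{68914365} \approx -0.23091$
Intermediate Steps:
$- \frac{2506}{32970} + \frac{4533}{-29263} = \left(-2506\right) \frac{1}{32970} + 4533 \left(- \frac{1}{29263}\right) = - \frac{179}{2355} - \frac{4533}{29263} = - \frac{15913292}{68914365}$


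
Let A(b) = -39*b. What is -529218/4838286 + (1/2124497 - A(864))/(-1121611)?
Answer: -267901768131519254/1921492388318580127 ≈ -0.13942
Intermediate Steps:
-529218/4838286 + (1/2124497 - A(864))/(-1121611) = -529218/4838286 + (1/2124497 - (-39)*864)/(-1121611) = -529218*1/4838286 + (1/2124497 - 1*(-33696))*(-1/1121611) = -88203/806381 + (1/2124497 + 33696)*(-1/1121611) = -88203/806381 + (71587050913/2124497)*(-1/1121611) = -88203/806381 - 71587050913/2382859204667 = -267901768131519254/1921492388318580127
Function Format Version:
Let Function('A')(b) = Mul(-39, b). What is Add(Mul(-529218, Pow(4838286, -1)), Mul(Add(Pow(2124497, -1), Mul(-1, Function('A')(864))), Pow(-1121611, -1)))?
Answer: Rational(-267901768131519254, 1921492388318580127) ≈ -0.13942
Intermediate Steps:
Add(Mul(-529218, Pow(4838286, -1)), Mul(Add(Pow(2124497, -1), Mul(-1, Function('A')(864))), Pow(-1121611, -1))) = Add(Mul(-529218, Pow(4838286, -1)), Mul(Add(Pow(2124497, -1), Mul(-1, Mul(-39, 864))), Pow(-1121611, -1))) = Add(Mul(-529218, Rational(1, 4838286)), Mul(Add(Rational(1, 2124497), Mul(-1, -33696)), Rational(-1, 1121611))) = Add(Rational(-88203, 806381), Mul(Add(Rational(1, 2124497), 33696), Rational(-1, 1121611))) = Add(Rational(-88203, 806381), Mul(Rational(71587050913, 2124497), Rational(-1, 1121611))) = Add(Rational(-88203, 806381), Rational(-71587050913, 2382859204667)) = Rational(-267901768131519254, 1921492388318580127)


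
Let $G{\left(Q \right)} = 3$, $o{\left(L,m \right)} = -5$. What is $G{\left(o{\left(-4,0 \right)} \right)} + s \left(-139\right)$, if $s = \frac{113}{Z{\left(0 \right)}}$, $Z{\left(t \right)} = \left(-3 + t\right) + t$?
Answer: $\frac{15716}{3} \approx 5238.7$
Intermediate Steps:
$Z{\left(t \right)} = -3 + 2 t$
$s = - \frac{113}{3}$ ($s = \frac{113}{-3 + 2 \cdot 0} = \frac{113}{-3 + 0} = \frac{113}{-3} = 113 \left(- \frac{1}{3}\right) = - \frac{113}{3} \approx -37.667$)
$G{\left(o{\left(-4,0 \right)} \right)} + s \left(-139\right) = 3 - - \frac{15707}{3} = 3 + \frac{15707}{3} = \frac{15716}{3}$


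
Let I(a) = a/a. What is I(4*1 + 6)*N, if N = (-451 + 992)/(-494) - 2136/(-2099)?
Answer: -80375/1036906 ≈ -0.077514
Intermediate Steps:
N = -80375/1036906 (N = 541*(-1/494) - 2136*(-1/2099) = -541/494 + 2136/2099 = -80375/1036906 ≈ -0.077514)
I(a) = 1
I(4*1 + 6)*N = 1*(-80375/1036906) = -80375/1036906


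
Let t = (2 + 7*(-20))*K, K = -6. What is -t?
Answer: -828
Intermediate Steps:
t = 828 (t = (2 + 7*(-20))*(-6) = (2 - 140)*(-6) = -138*(-6) = 828)
-t = -1*828 = -828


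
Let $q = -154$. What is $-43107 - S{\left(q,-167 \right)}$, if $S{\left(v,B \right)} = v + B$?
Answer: $-42786$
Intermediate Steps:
$S{\left(v,B \right)} = B + v$
$-43107 - S{\left(q,-167 \right)} = -43107 - \left(-167 - 154\right) = -43107 - -321 = -43107 + 321 = -42786$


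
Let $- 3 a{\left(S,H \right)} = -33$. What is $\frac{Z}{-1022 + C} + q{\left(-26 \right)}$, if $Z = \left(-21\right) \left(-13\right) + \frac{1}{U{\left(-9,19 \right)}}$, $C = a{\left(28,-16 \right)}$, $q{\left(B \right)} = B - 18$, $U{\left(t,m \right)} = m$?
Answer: $- \frac{850384}{19209} \approx -44.27$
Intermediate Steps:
$a{\left(S,H \right)} = 11$ ($a{\left(S,H \right)} = \left(- \frac{1}{3}\right) \left(-33\right) = 11$)
$q{\left(B \right)} = -18 + B$ ($q{\left(B \right)} = B - 18 = -18 + B$)
$C = 11$
$Z = \frac{5188}{19}$ ($Z = \left(-21\right) \left(-13\right) + \frac{1}{19} = 273 + \frac{1}{19} = \frac{5188}{19} \approx 273.05$)
$\frac{Z}{-1022 + C} + q{\left(-26 \right)} = \frac{5188}{19 \left(-1022 + 11\right)} - 44 = \frac{5188}{19 \left(-1011\right)} - 44 = \frac{5188}{19} \left(- \frac{1}{1011}\right) - 44 = - \frac{5188}{19209} - 44 = - \frac{850384}{19209}$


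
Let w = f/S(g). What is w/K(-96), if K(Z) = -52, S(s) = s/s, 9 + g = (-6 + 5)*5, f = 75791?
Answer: -75791/52 ≈ -1457.5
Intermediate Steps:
g = -14 (g = -9 + (-6 + 5)*5 = -9 - 1*5 = -9 - 5 = -14)
S(s) = 1
w = 75791 (w = 75791/1 = 75791*1 = 75791)
w/K(-96) = 75791/(-52) = 75791*(-1/52) = -75791/52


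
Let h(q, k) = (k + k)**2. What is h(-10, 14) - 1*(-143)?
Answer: 927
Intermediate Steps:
h(q, k) = 4*k**2 (h(q, k) = (2*k)**2 = 4*k**2)
h(-10, 14) - 1*(-143) = 4*14**2 - 1*(-143) = 4*196 + 143 = 784 + 143 = 927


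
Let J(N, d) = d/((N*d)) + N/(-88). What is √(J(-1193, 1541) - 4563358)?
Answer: I*√12573885206551306/52492 ≈ 2136.2*I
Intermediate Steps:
J(N, d) = 1/N - N/88 (J(N, d) = d*(1/(N*d)) + N*(-1/88) = 1/N - N/88)
√(J(-1193, 1541) - 4563358) = √((1/(-1193) - 1/88*(-1193)) - 4563358) = √((-1/1193 + 1193/88) - 4563358) = √(1423161/104984 - 4563358) = √(-479078153111/104984) = I*√12573885206551306/52492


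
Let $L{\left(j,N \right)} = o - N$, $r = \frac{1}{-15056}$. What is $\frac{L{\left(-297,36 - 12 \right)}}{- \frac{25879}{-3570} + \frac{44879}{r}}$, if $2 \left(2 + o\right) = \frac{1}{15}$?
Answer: $\frac{13243}{344606090543} \approx 3.8429 \cdot 10^{-8}$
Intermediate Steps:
$r = - \frac{1}{15056} \approx -6.6419 \cdot 10^{-5}$
$o = - \frac{59}{30}$ ($o = -2 + \frac{1}{2 \cdot 15} = -2 + \frac{1}{2} \cdot \frac{1}{15} = -2 + \frac{1}{30} = - \frac{59}{30} \approx -1.9667$)
$L{\left(j,N \right)} = - \frac{59}{30} - N$
$\frac{L{\left(-297,36 - 12 \right)}}{- \frac{25879}{-3570} + \frac{44879}{r}} = \frac{- \frac{59}{30} - \left(36 - 12\right)}{- \frac{25879}{-3570} + \frac{44879}{- \frac{1}{15056}}} = \frac{- \frac{59}{30} - 24}{\left(-25879\right) \left(- \frac{1}{3570}\right) + 44879 \left(-15056\right)} = \frac{- \frac{59}{30} - 24}{\frac{3697}{510} - 675698224} = - \frac{779}{30 \left(- \frac{344606090543}{510}\right)} = \left(- \frac{779}{30}\right) \left(- \frac{510}{344606090543}\right) = \frac{13243}{344606090543}$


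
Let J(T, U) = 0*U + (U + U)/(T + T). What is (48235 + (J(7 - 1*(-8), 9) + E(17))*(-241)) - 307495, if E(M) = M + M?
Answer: -1337993/5 ≈ -2.6760e+5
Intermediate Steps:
E(M) = 2*M
J(T, U) = U/T (J(T, U) = 0 + (2*U)/((2*T)) = 0 + (2*U)*(1/(2*T)) = 0 + U/T = U/T)
(48235 + (J(7 - 1*(-8), 9) + E(17))*(-241)) - 307495 = (48235 + (9/(7 - 1*(-8)) + 2*17)*(-241)) - 307495 = (48235 + (9/(7 + 8) + 34)*(-241)) - 307495 = (48235 + (9/15 + 34)*(-241)) - 307495 = (48235 + (9*(1/15) + 34)*(-241)) - 307495 = (48235 + (⅗ + 34)*(-241)) - 307495 = (48235 + (173/5)*(-241)) - 307495 = (48235 - 41693/5) - 307495 = 199482/5 - 307495 = -1337993/5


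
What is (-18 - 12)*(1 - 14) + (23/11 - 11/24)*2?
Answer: 51911/132 ≈ 393.27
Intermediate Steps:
(-18 - 12)*(1 - 14) + (23/11 - 11/24)*2 = -30*(-13) + (23*(1/11) - 11*1/24)*2 = 390 + (23/11 - 11/24)*2 = 390 + (431/264)*2 = 390 + 431/132 = 51911/132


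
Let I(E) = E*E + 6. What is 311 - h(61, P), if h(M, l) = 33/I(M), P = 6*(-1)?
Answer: 1159064/3727 ≈ 310.99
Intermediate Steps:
P = -6
I(E) = 6 + E² (I(E) = E² + 6 = 6 + E²)
h(M, l) = 33/(6 + M²)
311 - h(61, P) = 311 - 33/(6 + 61²) = 311 - 33/(6 + 3721) = 311 - 33/3727 = 1159064/3727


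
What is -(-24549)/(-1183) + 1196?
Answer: 198617/169 ≈ 1175.2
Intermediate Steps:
-(-24549)/(-1183) + 1196 = -(-24549)*(-1)/1183 + 1196 = -21*167/169 + 1196 = -3507/169 + 1196 = 198617/169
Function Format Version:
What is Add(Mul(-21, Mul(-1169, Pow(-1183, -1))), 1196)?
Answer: Rational(198617, 169) ≈ 1175.2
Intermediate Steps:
Add(Mul(-21, Mul(-1169, Pow(-1183, -1))), 1196) = Add(Mul(-21, Mul(-1169, Rational(-1, 1183))), 1196) = Add(Mul(-21, Rational(167, 169)), 1196) = Add(Rational(-3507, 169), 1196) = Rational(198617, 169)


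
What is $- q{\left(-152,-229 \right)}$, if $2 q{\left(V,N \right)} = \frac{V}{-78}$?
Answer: $- \frac{38}{39} \approx -0.97436$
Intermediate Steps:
$q{\left(V,N \right)} = - \frac{V}{156}$ ($q{\left(V,N \right)} = \frac{V \frac{1}{-78}}{2} = \frac{V \left(- \frac{1}{78}\right)}{2} = \frac{\left(- \frac{1}{78}\right) V}{2} = - \frac{V}{156}$)
$- q{\left(-152,-229 \right)} = - \frac{\left(-1\right) \left(-152\right)}{156} = \left(-1\right) \frac{38}{39} = - \frac{38}{39}$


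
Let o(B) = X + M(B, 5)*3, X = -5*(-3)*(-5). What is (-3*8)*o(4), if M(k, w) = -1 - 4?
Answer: 2160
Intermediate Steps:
M(k, w) = -5
X = -75 (X = 15*(-5) = -75)
o(B) = -90 (o(B) = -75 - 5*3 = -75 - 15 = -90)
(-3*8)*o(4) = -3*8*(-90) = -24*(-90) = 2160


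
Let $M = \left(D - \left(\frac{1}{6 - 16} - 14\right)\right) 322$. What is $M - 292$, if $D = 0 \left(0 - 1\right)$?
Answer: $\frac{21241}{5} \approx 4248.2$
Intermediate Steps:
$D = 0$ ($D = 0 \left(-1\right) = 0$)
$M = \frac{22701}{5}$ ($M = \left(0 - \left(\frac{1}{6 - 16} - 14\right)\right) 322 = \left(0 - \left(\frac{1}{-10} - 14\right)\right) 322 = \left(0 - \left(- \frac{1}{10} - 14\right)\right) 322 = \left(0 - - \frac{141}{10}\right) 322 = \left(0 + \frac{141}{10}\right) 322 = \frac{141}{10} \cdot 322 = \frac{22701}{5} \approx 4540.2$)
$M - 292 = \frac{22701}{5} - 292 = \frac{21241}{5}$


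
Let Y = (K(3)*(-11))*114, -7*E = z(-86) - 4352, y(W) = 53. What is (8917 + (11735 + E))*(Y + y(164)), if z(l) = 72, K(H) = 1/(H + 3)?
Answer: -23219664/7 ≈ -3.3171e+6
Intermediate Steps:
K(H) = 1/(3 + H)
E = 4280/7 (E = -(72 - 4352)/7 = -1/7*(-4280) = 4280/7 ≈ 611.43)
Y = -209 (Y = (-11/(3 + 3))*114 = (-11/6)*114 = ((1/6)*(-11))*114 = -11/6*114 = -209)
(8917 + (11735 + E))*(Y + y(164)) = (8917 + (11735 + 4280/7))*(-209 + 53) = (8917 + 86425/7)*(-156) = (148844/7)*(-156) = -23219664/7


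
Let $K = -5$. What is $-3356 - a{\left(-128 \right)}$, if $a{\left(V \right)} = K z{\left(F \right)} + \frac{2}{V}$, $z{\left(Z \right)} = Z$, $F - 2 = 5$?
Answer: $- \frac{212543}{64} \approx -3321.0$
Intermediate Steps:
$F = 7$ ($F = 2 + 5 = 7$)
$a{\left(V \right)} = -35 + \frac{2}{V}$ ($a{\left(V \right)} = \left(-5\right) 7 + \frac{2}{V} = -35 + \frac{2}{V}$)
$-3356 - a{\left(-128 \right)} = -3356 - \left(-35 + \frac{2}{-128}\right) = -3356 - \left(-35 + 2 \left(- \frac{1}{128}\right)\right) = -3356 - \left(-35 - \frac{1}{64}\right) = -3356 - - \frac{2241}{64} = -3356 + \frac{2241}{64} = - \frac{212543}{64}$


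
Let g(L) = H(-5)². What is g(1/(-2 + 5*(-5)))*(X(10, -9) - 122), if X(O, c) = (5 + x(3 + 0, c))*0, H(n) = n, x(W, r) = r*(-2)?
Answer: -3050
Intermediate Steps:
x(W, r) = -2*r
X(O, c) = 0 (X(O, c) = (5 - 2*c)*0 = 0)
g(L) = 25 (g(L) = (-5)² = 25)
g(1/(-2 + 5*(-5)))*(X(10, -9) - 122) = 25*(0 - 122) = 25*(-122) = -3050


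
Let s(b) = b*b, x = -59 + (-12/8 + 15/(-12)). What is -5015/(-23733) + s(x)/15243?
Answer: 890341639/1929397968 ≈ 0.46146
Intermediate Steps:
x = -247/4 (x = -59 + (-12*⅛ + 15*(-1/12)) = -59 + (-3/2 - 5/4) = -59 - 11/4 = -247/4 ≈ -61.750)
s(b) = b²
-5015/(-23733) + s(x)/15243 = -5015/(-23733) + (-247/4)²/15243 = -5015*(-1/23733) + (61009/16)*(1/15243) = 5015/23733 + 61009/243888 = 890341639/1929397968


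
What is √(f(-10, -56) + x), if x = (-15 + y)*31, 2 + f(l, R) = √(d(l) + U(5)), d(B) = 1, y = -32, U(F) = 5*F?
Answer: √(-1459 + √26) ≈ 38.13*I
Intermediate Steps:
f(l, R) = -2 + √26 (f(l, R) = -2 + √(1 + 5*5) = -2 + √(1 + 25) = -2 + √26)
x = -1457 (x = (-15 - 32)*31 = -47*31 = -1457)
√(f(-10, -56) + x) = √((-2 + √26) - 1457) = √(-1459 + √26)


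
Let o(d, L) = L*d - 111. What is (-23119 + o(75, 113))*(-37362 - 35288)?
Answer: 1071950750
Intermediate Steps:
o(d, L) = -111 + L*d
(-23119 + o(75, 113))*(-37362 - 35288) = (-23119 + (-111 + 113*75))*(-37362 - 35288) = (-23119 + (-111 + 8475))*(-72650) = (-23119 + 8364)*(-72650) = -14755*(-72650) = 1071950750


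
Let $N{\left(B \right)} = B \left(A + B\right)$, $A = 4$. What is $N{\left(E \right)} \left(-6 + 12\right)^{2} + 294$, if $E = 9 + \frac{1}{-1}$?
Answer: $3750$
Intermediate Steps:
$E = 8$ ($E = 9 - 1 = 8$)
$N{\left(B \right)} = B \left(4 + B\right)$
$N{\left(E \right)} \left(-6 + 12\right)^{2} + 294 = 8 \left(4 + 8\right) \left(-6 + 12\right)^{2} + 294 = 8 \cdot 12 \cdot 6^{2} + 294 = 96 \cdot 36 + 294 = 3456 + 294 = 3750$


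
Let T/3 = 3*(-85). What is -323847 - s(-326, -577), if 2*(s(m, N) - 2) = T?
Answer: -646933/2 ≈ -3.2347e+5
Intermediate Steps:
T = -765 (T = 3*(3*(-85)) = 3*(-255) = -765)
s(m, N) = -761/2 (s(m, N) = 2 + (½)*(-765) = 2 - 765/2 = -761/2)
-323847 - s(-326, -577) = -323847 - 1*(-761/2) = -323847 + 761/2 = -646933/2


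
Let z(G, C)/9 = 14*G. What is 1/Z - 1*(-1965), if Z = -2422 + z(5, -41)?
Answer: 3521279/1792 ≈ 1965.0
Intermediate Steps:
z(G, C) = 126*G (z(G, C) = 9*(14*G) = 126*G)
Z = -1792 (Z = -2422 + 126*5 = -2422 + 630 = -1792)
1/Z - 1*(-1965) = 1/(-1792) - 1*(-1965) = -1/1792 + 1965 = 3521279/1792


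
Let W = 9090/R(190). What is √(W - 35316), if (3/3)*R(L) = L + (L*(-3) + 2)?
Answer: I*√15584961/21 ≈ 187.99*I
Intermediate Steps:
R(L) = 2 - 2*L (R(L) = L + (L*(-3) + 2) = L + (-3*L + 2) = L + (2 - 3*L) = 2 - 2*L)
W = -505/21 (W = 9090/(2 - 2*190) = 9090/(2 - 380) = 9090/(-378) = 9090*(-1/378) = -505/21 ≈ -24.048)
√(W - 35316) = √(-505/21 - 35316) = √(-742141/21) = I*√15584961/21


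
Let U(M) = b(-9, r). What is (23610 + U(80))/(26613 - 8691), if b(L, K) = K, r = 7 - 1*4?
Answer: 7871/5974 ≈ 1.3175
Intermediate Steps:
r = 3 (r = 7 - 4 = 3)
U(M) = 3
(23610 + U(80))/(26613 - 8691) = (23610 + 3)/(26613 - 8691) = 23613/17922 = 23613*(1/17922) = 7871/5974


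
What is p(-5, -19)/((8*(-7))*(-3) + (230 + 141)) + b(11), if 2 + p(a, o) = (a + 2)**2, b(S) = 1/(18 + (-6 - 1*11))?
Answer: 78/77 ≈ 1.0130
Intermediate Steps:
b(S) = 1 (b(S) = 1/(18 + (-6 - 11)) = 1/(18 - 17) = 1/1 = 1)
p(a, o) = -2 + (2 + a)**2 (p(a, o) = -2 + (a + 2)**2 = -2 + (2 + a)**2)
p(-5, -19)/((8*(-7))*(-3) + (230 + 141)) + b(11) = (-2 + (2 - 5)**2)/((8*(-7))*(-3) + (230 + 141)) + 1 = (-2 + (-3)**2)/(-56*(-3) + 371) + 1 = (-2 + 9)/(168 + 371) + 1 = 7/539 + 1 = (1/539)*7 + 1 = 1/77 + 1 = 78/77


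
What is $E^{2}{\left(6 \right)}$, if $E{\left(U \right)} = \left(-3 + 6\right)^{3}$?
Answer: $729$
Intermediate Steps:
$E{\left(U \right)} = 27$ ($E{\left(U \right)} = 3^{3} = 27$)
$E^{2}{\left(6 \right)} = 27^{2} = 729$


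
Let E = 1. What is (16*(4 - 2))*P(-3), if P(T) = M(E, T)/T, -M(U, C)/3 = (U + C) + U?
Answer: -32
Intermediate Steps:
M(U, C) = -6*U - 3*C (M(U, C) = -3*((U + C) + U) = -3*((C + U) + U) = -3*(C + 2*U) = -6*U - 3*C)
P(T) = (-6 - 3*T)/T (P(T) = (-6*1 - 3*T)/T = (-6 - 3*T)/T)
(16*(4 - 2))*P(-3) = (16*(4 - 2))*(-3 - 6/(-3)) = (16*2)*(-3 - 6*(-⅓)) = 32*(-3 + 2) = 32*(-1) = -32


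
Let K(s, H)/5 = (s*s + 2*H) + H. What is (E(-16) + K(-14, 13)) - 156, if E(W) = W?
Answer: 1003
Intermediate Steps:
K(s, H) = 5*s² + 15*H (K(s, H) = 5*((s*s + 2*H) + H) = 5*((s² + 2*H) + H) = 5*(s² + 3*H) = 5*s² + 15*H)
(E(-16) + K(-14, 13)) - 156 = (-16 + (5*(-14)² + 15*13)) - 156 = (-16 + (5*196 + 195)) - 156 = (-16 + (980 + 195)) - 156 = (-16 + 1175) - 156 = 1159 - 156 = 1003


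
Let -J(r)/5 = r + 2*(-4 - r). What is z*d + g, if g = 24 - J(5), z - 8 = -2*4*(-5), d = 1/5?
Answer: -157/5 ≈ -31.400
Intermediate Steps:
d = ⅕ ≈ 0.20000
J(r) = 40 + 5*r (J(r) = -5*(r + 2*(-4 - r)) = -5*(r + (-8 - 2*r)) = -5*(-8 - r) = 40 + 5*r)
z = 48 (z = 8 - 2*4*(-5) = 8 - 8*(-5) = 8 + 40 = 48)
g = -41 (g = 24 - (40 + 5*5) = 24 - (40 + 25) = 24 - 1*65 = 24 - 65 = -41)
z*d + g = 48*(⅕) - 41 = 48/5 - 41 = -157/5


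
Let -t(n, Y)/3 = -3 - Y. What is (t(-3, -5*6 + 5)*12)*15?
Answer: -11880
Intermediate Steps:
t(n, Y) = 9 + 3*Y (t(n, Y) = -3*(-3 - Y) = 9 + 3*Y)
(t(-3, -5*6 + 5)*12)*15 = ((9 + 3*(-5*6 + 5))*12)*15 = ((9 + 3*(-30 + 5))*12)*15 = ((9 + 3*(-25))*12)*15 = ((9 - 75)*12)*15 = -66*12*15 = -792*15 = -11880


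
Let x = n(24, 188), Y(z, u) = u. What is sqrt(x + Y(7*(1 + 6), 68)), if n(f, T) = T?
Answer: 16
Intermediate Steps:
x = 188
sqrt(x + Y(7*(1 + 6), 68)) = sqrt(188 + 68) = sqrt(256) = 16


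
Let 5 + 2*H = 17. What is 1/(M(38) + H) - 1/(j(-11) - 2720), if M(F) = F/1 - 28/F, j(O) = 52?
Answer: 25757/1096548 ≈ 0.023489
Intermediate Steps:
H = 6 (H = -5/2 + (1/2)*17 = -5/2 + 17/2 = 6)
M(F) = F - 28/F (M(F) = F*1 - 28/F = F - 28/F)
1/(M(38) + H) - 1/(j(-11) - 2720) = 1/((38 - 28/38) + 6) - 1/(52 - 2720) = 1/((38 - 28*1/38) + 6) - 1/(-2668) = 1/((38 - 14/19) + 6) - 1*(-1/2668) = 1/(708/19 + 6) + 1/2668 = 1/(822/19) + 1/2668 = 19/822 + 1/2668 = 25757/1096548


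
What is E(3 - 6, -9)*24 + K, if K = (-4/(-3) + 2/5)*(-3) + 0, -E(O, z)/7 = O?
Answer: 2494/5 ≈ 498.80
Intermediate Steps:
E(O, z) = -7*O
K = -26/5 (K = (-4*(-⅓) + 2*(⅕))*(-3) + 0 = (4/3 + ⅖)*(-3) + 0 = (26/15)*(-3) + 0 = -26/5 + 0 = -26/5 ≈ -5.2000)
E(3 - 6, -9)*24 + K = -7*(3 - 6)*24 - 26/5 = -7*(-3)*24 - 26/5 = 21*24 - 26/5 = 504 - 26/5 = 2494/5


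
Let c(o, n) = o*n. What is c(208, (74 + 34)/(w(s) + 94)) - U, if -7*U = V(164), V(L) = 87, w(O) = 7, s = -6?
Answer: 166035/707 ≈ 234.84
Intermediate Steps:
c(o, n) = n*o
U = -87/7 (U = -⅐*87 = -87/7 ≈ -12.429)
c(208, (74 + 34)/(w(s) + 94)) - U = ((74 + 34)/(7 + 94))*208 - 1*(-87/7) = (108/101)*208 + 87/7 = 22464/101 + 87/7 = 166035/707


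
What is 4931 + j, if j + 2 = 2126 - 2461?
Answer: 4594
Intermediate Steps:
j = -337 (j = -2 + (2126 - 2461) = -2 - 335 = -337)
4931 + j = 4931 - 337 = 4594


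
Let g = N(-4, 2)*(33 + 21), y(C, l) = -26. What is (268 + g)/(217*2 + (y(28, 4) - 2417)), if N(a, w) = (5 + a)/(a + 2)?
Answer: -241/2009 ≈ -0.11996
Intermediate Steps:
N(a, w) = (5 + a)/(2 + a)
g = -27 (g = ((5 - 4)/(2 - 4))*(33 + 21) = (1/(-2))*54 = -½*1*54 = -½*54 = -27)
(268 + g)/(217*2 + (y(28, 4) - 2417)) = (268 - 27)/(217*2 + (-26 - 2417)) = 241/(434 - 2443) = 241/(-2009) = 241*(-1/2009) = -241/2009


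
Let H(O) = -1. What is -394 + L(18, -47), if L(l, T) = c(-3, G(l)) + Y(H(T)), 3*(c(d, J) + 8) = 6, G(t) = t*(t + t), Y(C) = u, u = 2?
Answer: -398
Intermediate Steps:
Y(C) = 2
G(t) = 2*t² (G(t) = t*(2*t) = 2*t²)
c(d, J) = -6 (c(d, J) = -8 + (⅓)*6 = -8 + 2 = -6)
L(l, T) = -4 (L(l, T) = -6 + 2 = -4)
-394 + L(18, -47) = -394 - 4 = -398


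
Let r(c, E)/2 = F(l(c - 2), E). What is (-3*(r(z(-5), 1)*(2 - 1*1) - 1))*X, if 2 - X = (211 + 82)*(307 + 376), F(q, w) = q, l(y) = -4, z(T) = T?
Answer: -5403159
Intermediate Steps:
X = -200117 (X = 2 - (211 + 82)*(307 + 376) = 2 - 293*683 = 2 - 1*200119 = 2 - 200119 = -200117)
r(c, E) = -8 (r(c, E) = 2*(-4) = -8)
(-3*(r(z(-5), 1)*(2 - 1*1) - 1))*X = -3*(-8*(2 - 1*1) - 1)*(-200117) = -3*(-8*(2 - 1) - 1)*(-200117) = -3*(-8*1 - 1)*(-200117) = -3*(-8 - 1)*(-200117) = -3*(-9)*(-200117) = 27*(-200117) = -5403159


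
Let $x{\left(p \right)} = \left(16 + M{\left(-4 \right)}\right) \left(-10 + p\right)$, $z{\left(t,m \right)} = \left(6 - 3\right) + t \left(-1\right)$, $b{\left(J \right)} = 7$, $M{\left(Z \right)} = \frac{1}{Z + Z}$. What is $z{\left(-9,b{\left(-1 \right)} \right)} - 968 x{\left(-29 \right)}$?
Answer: $599325$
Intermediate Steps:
$M{\left(Z \right)} = \frac{1}{2 Z}$
$z{\left(t,m \right)} = 3 - t$ ($z{\left(t,m \right)} = \left(6 - 3\right) - t = 3 - t$)
$x{\left(p \right)} = - \frac{635}{4} + \frac{127 p}{8}$ ($x{\left(p \right)} = \left(16 + \frac{1}{2 \left(-4\right)}\right) \left(-10 + p\right) = \left(16 + \frac{1}{2} \left(- \frac{1}{4}\right)\right) \left(-10 + p\right) = \left(16 - \frac{1}{8}\right) \left(-10 + p\right) = \frac{127 \left(-10 + p\right)}{8} = - \frac{635}{4} + \frac{127 p}{8}$)
$z{\left(-9,b{\left(-1 \right)} \right)} - 968 x{\left(-29 \right)} = \left(3 - -9\right) - 968 \left(- \frac{635}{4} + \frac{127}{8} \left(-29\right)\right) = \left(3 + 9\right) - 968 \left(- \frac{635}{4} - \frac{3683}{8}\right) = 12 - -599313 = 12 + 599313 = 599325$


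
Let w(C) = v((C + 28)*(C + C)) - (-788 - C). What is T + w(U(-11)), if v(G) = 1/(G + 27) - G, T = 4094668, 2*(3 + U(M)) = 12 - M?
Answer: 5302822982/1295 ≈ 4.0948e+6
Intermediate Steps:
U(M) = 3 - M/2 (U(M) = -3 + (12 - M)/2 = -3 + (6 - M/2) = 3 - M/2)
v(G) = 1/(27 + G) - G
w(C) = 788 + C + (1 - 54*C*(28 + C) - 4*C**2*(28 + C)**2)/(27 + 2*C*(28 + C)) (w(C) = (1 - ((C + 28)*(C + C))**2 - 27*(C + 28)*(C + C))/(27 + (C + 28)*(C + C)) - (-788 - C) = (1 - ((28 + C)*(2*C))**2 - 27*(28 + C)*2*C)/(27 + (28 + C)*(2*C)) + (788 + C) = (1 - (2*C*(28 + C))**2 - 54*C*(28 + C))/(27 + 2*C*(28 + C)) + (788 + C) = (1 - 4*C**2*(28 + C)**2 - 54*C*(28 + C))/(27 + 2*C*(28 + C)) + (788 + C) = (1 - 54*C*(28 + C) - 4*C**2*(28 + C)**2)/(27 + 2*C*(28 + C)) + (788 + C) = 788 + C + (1 - 54*C*(28 + C) - 4*C**2*(28 + C)**2)/(27 + 2*C*(28 + C)))
T + w(U(-11)) = 4094668 + (21277 - 1558*(3 - 1/2*(-11))**2 - 222*(3 - 1/2*(-11))**3 - 4*(3 - 1/2*(-11))**4 + 42643*(3 - 1/2*(-11)))/(27 + 2*(3 - 1/2*(-11))**2 + 56*(3 - 1/2*(-11))) = 4094668 + (21277 - 1558*(3 + 11/2)**2 - 222*(3 + 11/2)**3 - 4*(3 + 11/2)**4 + 42643*(3 + 11/2))/(27 + 2*(3 + 11/2)**2 + 56*(3 + 11/2)) = 4094668 + (21277 - 1558*(17/2)**2 - 222*(17/2)**3 - 4*(17/2)**4 + 42643*(17/2))/(27 + 2*(17/2)**2 + 56*(17/2)) = 4094668 + (21277 - 1558*289/4 - 222*4913/8 - 4*83521/16 + 724931/2)/(27 + 2*(289/4) + 476) = 4094668 + (21277 - 225131/2 - 545343/4 - 83521/4 + 724931/2)/(27 + 289/2 + 476) = 4094668 + 113961/(1295/2) = 4094668 + (2/1295)*113961 = 4094668 + 227922/1295 = 5302822982/1295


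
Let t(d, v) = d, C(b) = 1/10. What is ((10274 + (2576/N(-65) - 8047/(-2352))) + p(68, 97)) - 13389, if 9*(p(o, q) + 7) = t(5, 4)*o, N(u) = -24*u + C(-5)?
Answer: -338954819171/110080656 ≈ -3079.1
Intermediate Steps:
C(b) = ⅒ (C(b) = 1*(⅒) = ⅒)
N(u) = ⅒ - 24*u (N(u) = -24*u + ⅒ = ⅒ - 24*u)
p(o, q) = -7 + 5*o/9 (p(o, q) = -7 + (5*o)/9 = -7 + 5*o/9)
((10274 + (2576/N(-65) - 8047/(-2352))) + p(68, 97)) - 13389 = ((10274 + (2576/(⅒ - 24*(-65)) - 8047/(-2352))) + (-7 + (5/9)*68)) - 13389 = ((10274 + (2576/(⅒ + 1560) - 8047*(-1/2352))) + (-7 + 340/9)) - 13389 = ((10274 + (2576/(15601/10) + 8047/2352)) + 277/9) - 13389 = ((10274 + (2576*(10/15601) + 8047/2352)) + 277/9) - 13389 = ((10274 + (25760/15601 + 8047/2352)) + 277/9) - 13389 = ((10274 + 186128767/36693552) + 277/9) - 13389 = (377175682015/36693552 + 277/9) - 13389 = 1134915084013/110080656 - 13389 = -338954819171/110080656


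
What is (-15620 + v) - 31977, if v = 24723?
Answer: -22874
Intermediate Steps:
(-15620 + v) - 31977 = (-15620 + 24723) - 31977 = 9103 - 31977 = -22874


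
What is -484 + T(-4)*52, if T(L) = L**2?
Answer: 348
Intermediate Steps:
-484 + T(-4)*52 = -484 + (-4)**2*52 = -484 + 16*52 = -484 + 832 = 348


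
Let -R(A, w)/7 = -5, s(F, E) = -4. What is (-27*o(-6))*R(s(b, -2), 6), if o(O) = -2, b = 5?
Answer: 1890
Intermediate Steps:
R(A, w) = 35 (R(A, w) = -7*(-5) = 35)
(-27*o(-6))*R(s(b, -2), 6) = -27*(-2)*35 = 54*35 = 1890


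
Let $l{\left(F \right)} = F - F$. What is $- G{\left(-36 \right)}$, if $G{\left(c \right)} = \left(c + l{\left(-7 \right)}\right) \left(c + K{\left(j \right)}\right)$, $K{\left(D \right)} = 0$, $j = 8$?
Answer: $-1296$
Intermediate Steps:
$l{\left(F \right)} = 0$
$G{\left(c \right)} = c^{2}$ ($G{\left(c \right)} = \left(c + 0\right) \left(c + 0\right) = c c = c^{2}$)
$- G{\left(-36 \right)} = - \left(-36\right)^{2} = \left(-1\right) 1296 = -1296$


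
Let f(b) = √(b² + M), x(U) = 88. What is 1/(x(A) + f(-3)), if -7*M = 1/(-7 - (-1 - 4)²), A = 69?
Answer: 19712/1732639 - 4*√28238/1732639 ≈ 0.010989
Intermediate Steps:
M = 1/224 (M = -1/(7*(-7 - (-1 - 4)²)) = -1/(7*(-7 - 1*(-5)²)) = -1/(7*(-7 - 1*25)) = -1/(7*(-7 - 25)) = -⅐/(-32) = -⅐*(-1/32) = 1/224 ≈ 0.0044643)
f(b) = √(1/224 + b²) (f(b) = √(b² + 1/224) = √(1/224 + b²))
1/(x(A) + f(-3)) = 1/(88 + √(14 + 3136*(-3)²)/56) = 1/(88 + √(14 + 3136*9)/56) = 1/(88 + √(14 + 28224)/56) = 1/(88 + √28238/56)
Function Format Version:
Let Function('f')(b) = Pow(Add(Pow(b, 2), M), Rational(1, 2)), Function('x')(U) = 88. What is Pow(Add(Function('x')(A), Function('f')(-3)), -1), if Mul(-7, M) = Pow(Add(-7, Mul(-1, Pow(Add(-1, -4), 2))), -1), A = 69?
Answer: Add(Rational(19712, 1732639), Mul(Rational(-4, 1732639), Pow(28238, Rational(1, 2)))) ≈ 0.010989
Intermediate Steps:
M = Rational(1, 224) (M = Mul(Rational(-1, 7), Pow(Add(-7, Mul(-1, Pow(Add(-1, -4), 2))), -1)) = Mul(Rational(-1, 7), Pow(Add(-7, Mul(-1, Pow(-5, 2))), -1)) = Mul(Rational(-1, 7), Pow(Add(-7, Mul(-1, 25)), -1)) = Mul(Rational(-1, 7), Pow(Add(-7, -25), -1)) = Mul(Rational(-1, 7), Pow(-32, -1)) = Mul(Rational(-1, 7), Rational(-1, 32)) = Rational(1, 224) ≈ 0.0044643)
Function('f')(b) = Pow(Add(Rational(1, 224), Pow(b, 2)), Rational(1, 2)) (Function('f')(b) = Pow(Add(Pow(b, 2), Rational(1, 224)), Rational(1, 2)) = Pow(Add(Rational(1, 224), Pow(b, 2)), Rational(1, 2)))
Pow(Add(Function('x')(A), Function('f')(-3)), -1) = Pow(Add(88, Mul(Rational(1, 56), Pow(Add(14, Mul(3136, Pow(-3, 2))), Rational(1, 2)))), -1) = Pow(Add(88, Mul(Rational(1, 56), Pow(Add(14, Mul(3136, 9)), Rational(1, 2)))), -1) = Pow(Add(88, Mul(Rational(1, 56), Pow(Add(14, 28224), Rational(1, 2)))), -1) = Pow(Add(88, Mul(Rational(1, 56), Pow(28238, Rational(1, 2)))), -1)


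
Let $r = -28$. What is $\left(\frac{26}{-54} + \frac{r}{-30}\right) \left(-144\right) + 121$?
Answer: $\frac{839}{15} \approx 55.933$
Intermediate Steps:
$\left(\frac{26}{-54} + \frac{r}{-30}\right) \left(-144\right) + 121 = \left(\frac{26}{-54} - \frac{28}{-30}\right) \left(-144\right) + 121 = \left(26 \left(- \frac{1}{54}\right) - - \frac{14}{15}\right) \left(-144\right) + 121 = \left(- \frac{13}{27} + \frac{14}{15}\right) \left(-144\right) + 121 = \frac{61}{135} \left(-144\right) + 121 = - \frac{976}{15} + 121 = \frac{839}{15}$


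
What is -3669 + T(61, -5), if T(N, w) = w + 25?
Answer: -3649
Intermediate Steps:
T(N, w) = 25 + w
-3669 + T(61, -5) = -3669 + (25 - 5) = -3669 + 20 = -3649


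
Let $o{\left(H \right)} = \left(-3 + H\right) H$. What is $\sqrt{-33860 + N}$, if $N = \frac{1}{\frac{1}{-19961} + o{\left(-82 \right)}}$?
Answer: $\frac{9 i \sqrt{8091556524709984371}}{139128169} \approx 184.01 i$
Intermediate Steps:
$o{\left(H \right)} = H \left(-3 + H\right)$
$N = \frac{19961}{139128169}$ ($N = \frac{1}{\frac{1}{-19961} - 82 \left(-3 - 82\right)} = \frac{1}{- \frac{1}{19961} - -6970} = \frac{1}{- \frac{1}{19961} + 6970} = \frac{1}{\frac{139128169}{19961}} = \frac{19961}{139128169} \approx 0.00014347$)
$\sqrt{-33860 + N} = \sqrt{-33860 + \frac{19961}{139128169}} = \sqrt{- \frac{4710879782379}{139128169}} = \frac{9 i \sqrt{8091556524709984371}}{139128169}$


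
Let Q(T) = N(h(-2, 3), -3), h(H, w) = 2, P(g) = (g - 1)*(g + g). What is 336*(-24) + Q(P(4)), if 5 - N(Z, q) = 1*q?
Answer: -8056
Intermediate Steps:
P(g) = 2*g*(-1 + g) (P(g) = (-1 + g)*(2*g) = 2*g*(-1 + g))
N(Z, q) = 5 - q
Q(T) = 8 (Q(T) = 5 - 1*(-3) = 5 + 3 = 8)
336*(-24) + Q(P(4)) = 336*(-24) + 8 = -8064 + 8 = -8056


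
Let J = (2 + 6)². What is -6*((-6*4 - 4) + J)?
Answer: -216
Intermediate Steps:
J = 64 (J = 8² = 64)
-6*((-6*4 - 4) + J) = -6*((-6*4 - 4) + 64) = -6*((-24 - 4) + 64) = -6*(-28 + 64) = -6*36 = -216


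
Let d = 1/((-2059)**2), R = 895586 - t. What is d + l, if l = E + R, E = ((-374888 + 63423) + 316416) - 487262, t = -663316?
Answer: 4564187089272/4239481 ≈ 1.0766e+6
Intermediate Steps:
E = -482311 (E = (-311465 + 316416) - 487262 = 4951 - 487262 = -482311)
R = 1558902 (R = 895586 - 1*(-663316) = 895586 + 663316 = 1558902)
l = 1076591 (l = -482311 + 1558902 = 1076591)
d = 1/4239481 ≈ 2.3588e-7
d + l = 1/4239481 + 1076591 = 4564187089272/4239481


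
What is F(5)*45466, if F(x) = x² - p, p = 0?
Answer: 1136650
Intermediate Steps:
F(x) = x² (F(x) = x² - 1*0 = x² + 0 = x²)
F(5)*45466 = 5²*45466 = 25*45466 = 1136650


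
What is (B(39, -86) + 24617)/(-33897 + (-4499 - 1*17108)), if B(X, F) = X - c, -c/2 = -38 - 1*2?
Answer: -1536/3469 ≈ -0.44278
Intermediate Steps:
c = 80 (c = -2*(-38 - 1*2) = -2*(-38 - 2) = -2*(-40) = 80)
B(X, F) = -80 + X (B(X, F) = X - 1*80 = X - 80 = -80 + X)
(B(39, -86) + 24617)/(-33897 + (-4499 - 1*17108)) = ((-80 + 39) + 24617)/(-33897 + (-4499 - 1*17108)) = (-41 + 24617)/(-33897 + (-4499 - 17108)) = 24576/(-33897 - 21607) = 24576/(-55504) = 24576*(-1/55504) = -1536/3469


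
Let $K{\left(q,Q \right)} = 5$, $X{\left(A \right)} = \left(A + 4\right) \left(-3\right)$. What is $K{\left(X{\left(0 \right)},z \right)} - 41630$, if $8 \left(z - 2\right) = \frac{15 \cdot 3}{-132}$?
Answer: $-41625$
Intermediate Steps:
$z = \frac{689}{352}$ ($z = 2 + \frac{15 \cdot 3 \frac{1}{-132}}{8} = 2 + \frac{45 \left(- \frac{1}{132}\right)}{8} = 2 + \frac{1}{8} \left(- \frac{15}{44}\right) = 2 - \frac{15}{352} = \frac{689}{352} \approx 1.9574$)
$X{\left(A \right)} = -12 - 3 A$ ($X{\left(A \right)} = \left(4 + A\right) \left(-3\right) = -12 - 3 A$)
$K{\left(X{\left(0 \right)},z \right)} - 41630 = 5 - 41630 = -41625$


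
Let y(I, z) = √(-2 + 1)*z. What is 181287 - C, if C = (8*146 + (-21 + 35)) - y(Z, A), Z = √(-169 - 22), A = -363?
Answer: 180105 - 363*I ≈ 1.8011e+5 - 363.0*I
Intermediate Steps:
Z = I*√191 (Z = √(-191) = I*√191 ≈ 13.82*I)
y(I, z) = I*z (y(I, z) = √(-1)*z = I*z)
C = 1182 + 363*I (C = (8*146 + (-21 + 35)) - I*(-363) = (1168 + 14) - (-363)*I = 1182 + 363*I ≈ 1182.0 + 363.0*I)
181287 - C = 181287 - (1182 + 363*I) = 181287 + (-1182 - 363*I) = 180105 - 363*I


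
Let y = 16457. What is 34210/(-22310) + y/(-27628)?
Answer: -131230955/61638068 ≈ -2.1291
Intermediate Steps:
34210/(-22310) + y/(-27628) = 34210/(-22310) + 16457/(-27628) = 34210*(-1/22310) + 16457*(-1/27628) = -3421/2231 - 16457/27628 = -131230955/61638068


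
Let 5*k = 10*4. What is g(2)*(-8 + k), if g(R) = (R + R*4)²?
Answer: 0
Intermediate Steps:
k = 8 (k = (10*4)/5 = (⅕)*40 = 8)
g(R) = 25*R² (g(R) = (R + 4*R)² = (5*R)² = 25*R²)
g(2)*(-8 + k) = (25*2²)*(-8 + 8) = (25*4)*0 = 100*0 = 0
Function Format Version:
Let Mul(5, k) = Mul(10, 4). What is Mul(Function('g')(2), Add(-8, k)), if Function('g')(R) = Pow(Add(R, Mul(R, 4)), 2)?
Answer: 0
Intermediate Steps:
k = 8 (k = Mul(Rational(1, 5), Mul(10, 4)) = Mul(Rational(1, 5), 40) = 8)
Function('g')(R) = Mul(25, Pow(R, 2)) (Function('g')(R) = Pow(Add(R, Mul(4, R)), 2) = Pow(Mul(5, R), 2) = Mul(25, Pow(R, 2)))
Mul(Function('g')(2), Add(-8, k)) = Mul(Mul(25, Pow(2, 2)), Add(-8, 8)) = Mul(Mul(25, 4), 0) = Mul(100, 0) = 0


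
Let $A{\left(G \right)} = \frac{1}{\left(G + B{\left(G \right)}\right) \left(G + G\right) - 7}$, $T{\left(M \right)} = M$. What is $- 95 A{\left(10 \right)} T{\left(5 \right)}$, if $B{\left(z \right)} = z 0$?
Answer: $- \frac{475}{193} \approx -2.4611$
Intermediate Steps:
$B{\left(z \right)} = 0$
$A{\left(G \right)} = \frac{1}{-7 + 2 G^{2}}$ ($A{\left(G \right)} = \frac{1}{\left(G + 0\right) \left(G + G\right) - 7} = \frac{1}{G 2 G - 7} = \frac{1}{2 G^{2} - 7} = \frac{1}{-7 + 2 G^{2}}$)
$- 95 A{\left(10 \right)} T{\left(5 \right)} = - \frac{95}{-7 + 2 \cdot 10^{2}} \cdot 5 = - \frac{95}{-7 + 2 \cdot 100} \cdot 5 = - \frac{95}{-7 + 200} \cdot 5 = - \frac{95}{193} \cdot 5 = \left(-95\right) \frac{1}{193} \cdot 5 = \left(- \frac{95}{193}\right) 5 = - \frac{475}{193}$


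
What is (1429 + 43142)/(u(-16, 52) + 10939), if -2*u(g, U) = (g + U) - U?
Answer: 14857/3649 ≈ 4.0715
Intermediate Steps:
u(g, U) = -g/2 (u(g, U) = -((g + U) - U)/2 = -((U + g) - U)/2 = -g/2)
(1429 + 43142)/(u(-16, 52) + 10939) = (1429 + 43142)/(-½*(-16) + 10939) = 44571/(8 + 10939) = 44571/10947 = 44571*(1/10947) = 14857/3649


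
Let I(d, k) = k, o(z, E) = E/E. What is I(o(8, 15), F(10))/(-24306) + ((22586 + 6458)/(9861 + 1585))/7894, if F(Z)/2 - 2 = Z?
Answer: -60940413/91506746731 ≈ -0.00066597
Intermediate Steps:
o(z, E) = 1
F(Z) = 4 + 2*Z
I(o(8, 15), F(10))/(-24306) + ((22586 + 6458)/(9861 + 1585))/7894 = (4 + 2*10)/(-24306) + ((22586 + 6458)/(9861 + 1585))/7894 = (4 + 20)*(-1/24306) + (29044/11446)*(1/7894) = 24*(-1/24306) + (29044*(1/11446))*(1/7894) = -4/4051 + (14522/5723)*(1/7894) = -4/4051 + 7261/22588681 = -60940413/91506746731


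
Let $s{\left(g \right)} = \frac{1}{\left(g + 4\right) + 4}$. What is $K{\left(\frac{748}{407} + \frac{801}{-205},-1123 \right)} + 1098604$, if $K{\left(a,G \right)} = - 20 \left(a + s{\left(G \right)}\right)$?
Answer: $\frac{371661853556}{338291} \approx 1.0986 \cdot 10^{6}$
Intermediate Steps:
$s{\left(g \right)} = \frac{1}{8 + g}$ ($s{\left(g \right)} = \frac{1}{\left(4 + g\right) + 4} = \frac{1}{8 + g}$)
$K{\left(a,G \right)} = - 20 a - \frac{20}{8 + G}$ ($K{\left(a,G \right)} = - 20 \left(a + \frac{1}{8 + G}\right) = - 20 a - \frac{20}{8 + G}$)
$K{\left(\frac{748}{407} + \frac{801}{-205},-1123 \right)} + 1098604 = \frac{20 \left(-1 - \left(\frac{748}{407} + \frac{801}{-205}\right) \left(8 - 1123\right)\right)}{8 - 1123} + 1098604 = \frac{20 \left(-1 - \left(748 \cdot \frac{1}{407} + 801 \left(- \frac{1}{205}\right)\right) \left(-1115\right)\right)}{-1115} + 1098604 = 20 \left(- \frac{1}{1115}\right) \left(-1 - \left(\frac{68}{37} - \frac{801}{205}\right) \left(-1115\right)\right) + 1098604 = 20 \left(- \frac{1}{1115}\right) \left(-1 - \left(- \frac{15697}{7585}\right) \left(-1115\right)\right) + 1098604 = 20 \left(- \frac{1}{1115}\right) \left(-1 - \frac{3500431}{1517}\right) + 1098604 = 20 \left(- \frac{1}{1115}\right) \left(- \frac{3501948}{1517}\right) + 1098604 = \frac{14007792}{338291} + 1098604 = \frac{371661853556}{338291}$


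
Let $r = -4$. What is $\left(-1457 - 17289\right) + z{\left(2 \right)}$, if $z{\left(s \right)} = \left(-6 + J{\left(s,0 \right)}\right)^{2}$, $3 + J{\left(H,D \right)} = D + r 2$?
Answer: $-18457$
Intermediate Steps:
$J{\left(H,D \right)} = -11 + D$ ($J{\left(H,D \right)} = -3 + \left(D - 8\right) = -3 + \left(-8 + D\right) = -11 + D$)
$z{\left(s \right)} = 289$ ($z{\left(s \right)} = \left(-6 + \left(-11 + 0\right)\right)^{2} = \left(-6 - 11\right)^{2} = \left(-17\right)^{2} = 289$)
$\left(-1457 - 17289\right) + z{\left(2 \right)} = \left(-1457 - 17289\right) + 289 = -18746 + 289 = -18457$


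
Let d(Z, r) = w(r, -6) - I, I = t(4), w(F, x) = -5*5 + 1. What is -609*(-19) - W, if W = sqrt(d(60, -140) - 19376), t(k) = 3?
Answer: 11571 - I*sqrt(19403) ≈ 11571.0 - 139.29*I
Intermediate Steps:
w(F, x) = -24 (w(F, x) = -25 + 1 = -24)
I = 3
d(Z, r) = -27 (d(Z, r) = -24 - 1*3 = -24 - 3 = -27)
W = I*sqrt(19403) (W = sqrt(-27 - 19376) = sqrt(-19403) = I*sqrt(19403) ≈ 139.29*I)
-609*(-19) - W = -609*(-19) - I*sqrt(19403) = 11571 - I*sqrt(19403)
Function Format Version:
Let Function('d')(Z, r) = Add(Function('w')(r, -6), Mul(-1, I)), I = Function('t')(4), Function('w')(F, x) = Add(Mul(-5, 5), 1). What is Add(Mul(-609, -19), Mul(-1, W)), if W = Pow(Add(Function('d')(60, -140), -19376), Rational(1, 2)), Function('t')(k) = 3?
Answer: Add(11571, Mul(-1, I, Pow(19403, Rational(1, 2)))) ≈ Add(11571., Mul(-139.29, I))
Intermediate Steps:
Function('w')(F, x) = -24 (Function('w')(F, x) = Add(-25, 1) = -24)
I = 3
Function('d')(Z, r) = -27 (Function('d')(Z, r) = Add(-24, Mul(-1, 3)) = Add(-24, -3) = -27)
W = Mul(I, Pow(19403, Rational(1, 2))) (W = Pow(Add(-27, -19376), Rational(1, 2)) = Pow(-19403, Rational(1, 2)) = Mul(I, Pow(19403, Rational(1, 2))) ≈ Mul(139.29, I))
Add(Mul(-609, -19), Mul(-1, W)) = Add(Mul(-609, -19), Mul(-1, Mul(I, Pow(19403, Rational(1, 2))))) = Add(11571, Mul(-1, I, Pow(19403, Rational(1, 2))))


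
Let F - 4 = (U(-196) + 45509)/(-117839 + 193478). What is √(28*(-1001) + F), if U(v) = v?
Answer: I*√160329115757697/75639 ≈ 167.4*I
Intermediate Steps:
F = 347869/75639 (F = 4 + (-196 + 45509)/(-117839 + 193478) = 4 + 45313/75639 = 347869/75639 ≈ 4.5991)
√(28*(-1001) + F) = √(28*(-1001) + 347869/75639) = √(-28028 + 347869/75639) = √(-2119662023/75639) = I*√160329115757697/75639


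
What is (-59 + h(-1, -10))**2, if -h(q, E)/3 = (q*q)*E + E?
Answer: 1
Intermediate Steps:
h(q, E) = -3*E - 3*E*q**2 (h(q, E) = -3*((q*q)*E + E) = -3*(q**2*E + E) = -3*(E*q**2 + E) = -3*(E + E*q**2) = -3*E - 3*E*q**2)
(-59 + h(-1, -10))**2 = (-59 - 3*(-10)*(1 + (-1)**2))**2 = (-59 - 3*(-10)*(1 + 1))**2 = (-59 - 3*(-10)*2)**2 = (-59 + 60)**2 = 1**2 = 1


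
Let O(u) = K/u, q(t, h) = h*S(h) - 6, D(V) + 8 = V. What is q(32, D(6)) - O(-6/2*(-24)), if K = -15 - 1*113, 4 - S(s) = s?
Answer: -146/9 ≈ -16.222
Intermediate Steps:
D(V) = -8 + V
S(s) = 4 - s
q(t, h) = -6 + h*(4 - h) (q(t, h) = h*(4 - h) - 6 = -6 + h*(4 - h))
K = -128 (K = -15 - 113 = -128)
O(u) = -128/u
q(32, D(6)) - O(-6/2*(-24)) = (-6 - (-8 + 6)*(-4 + (-8 + 6))) - (-128)/(-6/2*(-24)) = (-6 - 1*(-2)*(-4 - 2)) - (-128)/(-6*1/2*(-24)) = (-6 - 1*(-2)*(-6)) - (-128)/((-3*(-24))) = (-6 - 12) - (-128)/72 = -18 - (-128)/72 = -18 - 1*(-16/9) = -18 + 16/9 = -146/9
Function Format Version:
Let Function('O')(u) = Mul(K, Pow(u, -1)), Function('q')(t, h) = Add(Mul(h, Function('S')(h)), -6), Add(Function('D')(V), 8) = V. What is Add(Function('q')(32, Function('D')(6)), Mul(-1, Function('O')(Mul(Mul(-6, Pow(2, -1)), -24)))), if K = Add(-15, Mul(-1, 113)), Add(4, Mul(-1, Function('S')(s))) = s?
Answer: Rational(-146, 9) ≈ -16.222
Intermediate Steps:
Function('D')(V) = Add(-8, V)
Function('S')(s) = Add(4, Mul(-1, s))
Function('q')(t, h) = Add(-6, Mul(h, Add(4, Mul(-1, h)))) (Function('q')(t, h) = Add(Mul(h, Add(4, Mul(-1, h))), -6) = Add(-6, Mul(h, Add(4, Mul(-1, h)))))
K = -128 (K = Add(-15, -113) = -128)
Function('O')(u) = Mul(-128, Pow(u, -1))
Add(Function('q')(32, Function('D')(6)), Mul(-1, Function('O')(Mul(Mul(-6, Pow(2, -1)), -24)))) = Add(Add(-6, Mul(-1, Add(-8, 6), Add(-4, Add(-8, 6)))), Mul(-1, Mul(-128, Pow(Mul(Mul(-6, Pow(2, -1)), -24), -1)))) = Add(Add(-6, Mul(-1, -2, Add(-4, -2))), Mul(-1, Mul(-128, Pow(Mul(Mul(-6, Rational(1, 2)), -24), -1)))) = Add(Add(-6, Mul(-1, -2, -6)), Mul(-1, Mul(-128, Pow(Mul(-3, -24), -1)))) = Add(Add(-6, -12), Mul(-1, Mul(-128, Pow(72, -1)))) = Add(-18, Mul(-1, Mul(-128, Rational(1, 72)))) = Add(-18, Mul(-1, Rational(-16, 9))) = Add(-18, Rational(16, 9)) = Rational(-146, 9)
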